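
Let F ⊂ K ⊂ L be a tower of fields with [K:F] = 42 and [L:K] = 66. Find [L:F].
[L:F] = 2772

The tower law says that for any tower of field extensions F ⊂ K ⊂ L with finite degrees, [L:F] = [L:K] · [K:F]. Here this gives [L:F] = 66 · 42 = 2772.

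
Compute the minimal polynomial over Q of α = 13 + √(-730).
m_α(x) = x^2 - 26x + 899

From α - 13 = √(-730), squaring gives (α - 13)^2 = -730, i.e. α^2 - 26α + 169 = -730, so α^2 - 26α + 899 = 0. The discriminant of x^2 - 26x + 899 is (-26)^2 - 4·(899) = 676 - 3596 = -2920, and 4·(-730) is not a perfect square in Q since -730 is squarefree and ≠ 1. Hence x^2 - 26x + 899 is irreducible over Q and is the minimal polynomial of α.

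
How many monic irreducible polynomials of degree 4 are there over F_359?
There are 4152545820 monic irreducible polynomials of degree 4 over F_359

Each element of F_{359^4} that lies in no proper subfield is a root of exactly one monic irreducible of degree 4 over F_359, and each such polynomial has 4 distinct roots in F_{359^4}. By Möbius inversion the count is N_359(4) = (1/4) Σ_{d|4} μ(4/d) · 359^d = (1/4)(μ(4)·359^1 + μ(2)·359^2 + μ(1)·359^4) = 16610183280/4 = 4152545820.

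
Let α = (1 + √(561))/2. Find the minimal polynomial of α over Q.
m_α(x) = x^2 - x - 140

From 2α - 1 = √(561), squaring gives (2α - 1)^2 = 561, i.e. 4α^2 - 4α + 1 = 561, so α^2 - α + (1 - 561)/4 = 0. Since 561 ≡ 1 (mod 4), (1 - 561)/4 = -140 ∈ Z. The polynomial x^2 - x - 140 has discriminant 1 - 4·(-140) = 561, which is not a perfect square in Q (d = 561 is squarefree and ≠ 1), so x^2 - x - 140 is irreducible over Q. It is the minimal polynomial of α.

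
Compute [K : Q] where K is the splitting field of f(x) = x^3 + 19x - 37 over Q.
[K : Q] = 6

By the rational root test, any rational root of the monic integer polynomial f(x) = x^3 + 19x - 37 must be an integer dividing the constant term -37, i.e. one of ±{1, 37}. Evaluating: f(1) = -17, f(-1) = -57, f(37) = 51319, f(-37) = -51393; none is 0, so f has no rational root and is therefore irreducible over Q (a cubic with no linear factor over a field is irreducible). For an irreducible cubic, the Galois group is A_3 or S_3 according as the discriminant disc(f) = -4a^3 - 27b^2 = -4·(19)^3 - 27·(-37)^2 = -64399 is or is not a square in Q. Here disc(f) = -64399 is not a perfect square in Q, so the Galois group of f over Q is not contained in A_3 and must be all of S_3. The splitting field has degree |S_3| = 6 over Q, so [K : Q] = 6.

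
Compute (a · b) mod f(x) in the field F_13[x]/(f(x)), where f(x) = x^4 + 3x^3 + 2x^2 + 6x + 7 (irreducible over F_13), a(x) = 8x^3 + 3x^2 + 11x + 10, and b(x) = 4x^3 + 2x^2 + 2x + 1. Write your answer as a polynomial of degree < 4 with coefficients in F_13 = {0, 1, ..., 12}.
a · b ≡ 12x^2 + 12x + 11 (mod f(x))

Multiply in F_13[x]: a(x)·b(x) = (8x^3 + 3x^2 + 11x + 10)·(4x^3 + 2x^2 + 2x + 1) = 6x^6 + 2x^5 + x^4 + 11x^3 + 6x^2 + 5x + 10. This has degree ≥ 4, so divide by f(x) over F_13: 6x^6 + 2x^5 + x^4 + 11x^3 + 6x^2 + 5x + 10 = (6x^2 + 10x + 11)·(x^4 + 3x^3 + 2x^2 + 6x + 7) + (12x^2 + 12x + 11). Hence a·b ≡ 12x^2 + 12x + 11 (mod f). (F_13[x]/(f) is a field with 13^4 = 28561 elements since f is irreducible of degree 4.)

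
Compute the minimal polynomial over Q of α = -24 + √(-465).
m_α(x) = x^2 + 48x + 1041

From α + 24 = √(-465), squaring gives (α + 24)^2 = -465, i.e. α^2 + 48α + 576 = -465, so α^2 + 48α + 1041 = 0. The discriminant of x^2 + 48x + 1041 is (48)^2 - 4·(1041) = 2304 - 4164 = -1860, and 4·(-465) is not a perfect square in Q since -465 is squarefree and ≠ 1. Hence x^2 + 48x + 1041 is irreducible over Q and is the minimal polynomial of α.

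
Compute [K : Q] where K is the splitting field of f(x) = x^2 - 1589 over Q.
[K : Q] = 2

f(x) = x^2 - 1589 factors as (x - √1589)(x + √1589). The splitting field is K = Q(√1589). Since 1589 is squarefree and > 1, it is not a perfect square, so x^2 - 1589 is irreducible over Q and [Q(√1589) : Q] = 2. Hence [K : Q] = 2.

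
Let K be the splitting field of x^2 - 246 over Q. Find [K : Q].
[K : Q] = 2

f(x) = x^2 - 246 factors as (x - √246)(x + √246). The splitting field is K = Q(√246). Since 246 is squarefree and > 1, it is not a perfect square, so x^2 - 246 is irreducible over Q and [Q(√246) : Q] = 2. Hence [K : Q] = 2.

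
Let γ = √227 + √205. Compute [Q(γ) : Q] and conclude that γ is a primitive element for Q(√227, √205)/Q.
[Q(γ) : Q] = 4 (equivalently, Q(γ) = Q(√227, √205))

Obviously Q(γ) ⊆ Q(√227, √205), and [Q(√227, √205):Q] = 4 (since 227, 205 are distinct squarefree integers > 1 with 46535 not a perfect square). To show equality we compute the minimal polynomial of γ. From γ = √227 + √205: γ^2 = 227 + 2√(46535) + 205 = 432 + 2√(46535), so γ^2 - 432 = 2√(46535); squaring, (γ^2 - 432)^2 = 4·46535, i.e. γ^4 - 864γ^2 + 186624 - 186140 = 0, i.e. γ^4 - 864γ^2 + 484 = 0. So γ is a root of x^4 - 864x^2 + 484. This polynomial is irreducible over Q: it has no rational root (each ±√227 ± √205 is irrational), and any factorization into two quadratics over Q would force √(46535) ∈ Q (pairing opposite roots) or √227, √205 ∈ Q (other pairings), all impossible. Hence [Q(γ):Q] = 4 = [Q(√227, √205):Q], so Q(γ) = Q(√227, √205).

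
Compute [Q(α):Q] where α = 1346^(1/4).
[Q(α):Q] = 4

α is a root of x^4 - 1346. By Eisenstein's criterion at the prime p = 2 (which divides the constant term 1346 but p^2 = 4 does not, since 1346 is squarefree), x^4 - 1346 is irreducible over Q. Hence [Q(α):Q] = 4.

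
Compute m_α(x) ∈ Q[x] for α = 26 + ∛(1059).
m_α(x) = x^3 - 78x^2 + 2028x - 18635

Set β = α - 26 = ∛(1059), so β^3 = 1059. Then (α - 26)^3 - 1059 = 0, i.e. α is a root of g(x) = (x - 26)^3 - 1059 = x^3 - 78x^2 + 2028x - 18635. Since g(x) = h(x - 26) where h(x) = x^3 - 1059, and h is irreducible over Q (because 1059 is not a perfect cube, so h has no rational root, and a monic cubic with no rational root is irreducible), g is also irreducible (irreducibility is preserved under the substitution x → x - 26). Hence m_α(x) = x^3 - 78x^2 + 2028x - 18635.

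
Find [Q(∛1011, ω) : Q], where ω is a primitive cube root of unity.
[Q(∛1011, ω) : Q] = 6

[Q(∛1011):Q] = 3 (min poly x^3 - 1011, irreducible since 1011 is not a perfect cube). [Q(ω):Q] = 2 (min poly x^2 + x + 1). Since Q(∛1011) ⊂ R and ω ∉ R, we have ω ∉ Q(∛1011), so x^2 + x + 1 remains irreducible over Q(∛1011) and [Q(∛1011, ω) : Q(∛1011)] = 2. By the tower law, [Q(∛1011, ω) : Q] = 3 · 2 = 6. (In fact Q(∛1011, ω) is the splitting field of x^3 - 1011 over Q.)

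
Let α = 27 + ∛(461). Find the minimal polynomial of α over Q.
m_α(x) = x^3 - 81x^2 + 2187x - 20144

Set β = α - 27 = ∛(461), so β^3 = 461. Then (α - 27)^3 - 461 = 0, i.e. α is a root of g(x) = (x - 27)^3 - 461 = x^3 - 81x^2 + 2187x - 20144. Since g(x) = h(x - 27) where h(x) = x^3 - 461, and h is irreducible over Q (because 461 is not a perfect cube, so h has no rational root, and a monic cubic with no rational root is irreducible), g is also irreducible (irreducibility is preserved under the substitution x → x - 27). Hence m_α(x) = x^3 - 81x^2 + 2187x - 20144.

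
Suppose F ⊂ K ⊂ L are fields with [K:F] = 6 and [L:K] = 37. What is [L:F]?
[L:F] = 222

The tower law says that for any tower of field extensions F ⊂ K ⊂ L with finite degrees, [L:F] = [L:K] · [K:F]. Here this gives [L:F] = 37 · 6 = 222.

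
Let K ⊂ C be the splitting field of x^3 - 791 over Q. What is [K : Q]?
[K : Q] = 6

The roots of x^3 - 791 are ∛791, ω∛791, ω^2∛791 where ω = e^(2πi/3) is a primitive cube root of unity, so K = Q(∛791, ω). Now [Q(∛791):Q] = 3 (since 791 is not a perfect cube, x^3 - 791 is irreducible) and [Q(ω):Q] = 2. Both 2 and 3 divide [K:Q], and [K:Q] ≤ 3·2 = 6, so [K:Q] = 6. (Equivalently: Q(∛791) ⊂ R but ω ∉ R, so [K : Q(∛791)] = 2.)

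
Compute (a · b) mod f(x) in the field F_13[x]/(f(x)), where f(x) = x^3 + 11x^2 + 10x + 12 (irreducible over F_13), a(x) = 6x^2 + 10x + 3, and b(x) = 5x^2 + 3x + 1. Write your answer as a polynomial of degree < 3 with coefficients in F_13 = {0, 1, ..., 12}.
a · b ≡ 7x^2 + 4x + 1 (mod f(x))

Multiply in F_13[x]: a(x)·b(x) = (6x^2 + 10x + 3)·(5x^2 + 3x + 1) = 4x^4 + 3x^3 + 12x^2 + 6x + 3. This has degree ≥ 3, so divide by f(x) over F_13: 4x^4 + 3x^3 + 12x^2 + 6x + 3 = (4x + 11)·(x^3 + 11x^2 + 10x + 12) + (7x^2 + 4x + 1). Hence a·b ≡ 7x^2 + 4x + 1 (mod f). (F_13[x]/(f) is a field with 13^3 = 2197 elements since f is irreducible of degree 3.)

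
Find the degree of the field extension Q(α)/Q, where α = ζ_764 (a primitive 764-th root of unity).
[Q(α):Q] = 380

The minimal polynomial of ζ_764 over Q is the 764-th cyclotomic polynomial Φ_764(x), which is irreducible over Q and has degree φ(764) = 380. Hence [Q(α):Q] = φ(764) = 380.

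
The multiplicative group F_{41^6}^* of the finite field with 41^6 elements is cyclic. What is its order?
|F_{41^6}^*| = 4750104240

F_{41^6} has 41^6 = 4750104241 elements; its multiplicative group consists of all nonzero elements, so |F_{41^6}^*| = 4750104241 - 1 = 4750104240. (It is cyclic since any finite subgroup of the multiplicative group of a field is cyclic.)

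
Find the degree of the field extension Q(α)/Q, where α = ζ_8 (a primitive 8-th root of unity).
[Q(α):Q] = 4

The minimal polynomial of ζ_8 over Q is the 8-th cyclotomic polynomial Φ_8(x), which is irreducible over Q and has degree φ(8) = 4. Hence [Q(α):Q] = φ(8) = 4.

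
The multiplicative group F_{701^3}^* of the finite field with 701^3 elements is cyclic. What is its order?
|F_{701^3}^*| = 344472100

F_{701^3} has 701^3 = 344472101 elements; its multiplicative group consists of all nonzero elements, so |F_{701^3}^*| = 344472101 - 1 = 344472100. (It is cyclic since any finite subgroup of the multiplicative group of a field is cyclic.)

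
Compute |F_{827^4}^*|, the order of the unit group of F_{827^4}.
|F_{827^4}^*| = 467758877040

F_{827^4} has 827^4 = 467758877041 elements; its multiplicative group consists of all nonzero elements, so |F_{827^4}^*| = 467758877041 - 1 = 467758877040. (It is cyclic since any finite subgroup of the multiplicative group of a field is cyclic.)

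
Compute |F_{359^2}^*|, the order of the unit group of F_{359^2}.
|F_{359^2}^*| = 128880

F_{359^2} has 359^2 = 128881 elements; its multiplicative group consists of all nonzero elements, so |F_{359^2}^*| = 128881 - 1 = 128880. (It is cyclic since any finite subgroup of the multiplicative group of a field is cyclic.)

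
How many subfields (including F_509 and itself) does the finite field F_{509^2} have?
F_{509^2} has 2 subfields

The subfields of F_{p^n} are exactly the fields F_{p^d} for d | n (each is the fixed field of the unique index-d subgroup of Gal(F_{p^n}/F_p) ≅ Z/nZ). The divisors of n = 2 are {1, 2}, giving 2 subfields: F_{509^1}, F_{509^2}.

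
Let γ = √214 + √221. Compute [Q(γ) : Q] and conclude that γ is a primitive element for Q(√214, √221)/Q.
[Q(γ) : Q] = 4 (equivalently, Q(γ) = Q(√214, √221))

Obviously Q(γ) ⊆ Q(√214, √221), and [Q(√214, √221):Q] = 4 (since 214, 221 are distinct squarefree integers > 1 with 47294 not a perfect square). To show equality we compute the minimal polynomial of γ. From γ = √214 + √221: γ^2 = 214 + 2√(47294) + 221 = 435 + 2√(47294), so γ^2 - 435 = 2√(47294); squaring, (γ^2 - 435)^2 = 4·47294, i.e. γ^4 - 870γ^2 + 189225 - 189176 = 0, i.e. γ^4 - 870γ^2 + 49 = 0. So γ is a root of x^4 - 870x^2 + 49. This polynomial is irreducible over Q: it has no rational root (each ±√214 ± √221 is irrational), and any factorization into two quadratics over Q would force √(47294) ∈ Q (pairing opposite roots) or √214, √221 ∈ Q (other pairings), all impossible. Hence [Q(γ):Q] = 4 = [Q(√214, √221):Q], so Q(γ) = Q(√214, √221).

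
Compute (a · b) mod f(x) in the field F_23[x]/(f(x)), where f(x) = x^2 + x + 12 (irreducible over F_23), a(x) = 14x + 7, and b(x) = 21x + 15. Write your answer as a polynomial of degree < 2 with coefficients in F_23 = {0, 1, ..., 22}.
a · b ≡ 17x + 4 (mod f(x))

Multiply in F_23[x]: a(x)·b(x) = (14x + 7)·(21x + 15) = 18x^2 + 12x + 13. This has degree ≥ 2, so divide by f(x) over F_23: 18x^2 + 12x + 13 = (18)·(x^2 + x + 12) + (17x + 4). Hence a·b ≡ 17x + 4 (mod f). (F_23[x]/(f) is a field with 23^2 = 529 elements since f is irreducible of degree 2.)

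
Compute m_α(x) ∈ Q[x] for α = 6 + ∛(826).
m_α(x) = x^3 - 18x^2 + 108x - 1042

Set β = α - 6 = ∛(826), so β^3 = 826. Then (α - 6)^3 - 826 = 0, i.e. α is a root of g(x) = (x - 6)^3 - 826 = x^3 - 18x^2 + 108x - 1042. Since g(x) = h(x - 6) where h(x) = x^3 - 826, and h is irreducible over Q (because 826 is not a perfect cube, so h has no rational root, and a monic cubic with no rational root is irreducible), g is also irreducible (irreducibility is preserved under the substitution x → x - 6). Hence m_α(x) = x^3 - 18x^2 + 108x - 1042.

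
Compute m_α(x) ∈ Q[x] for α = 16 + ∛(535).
m_α(x) = x^3 - 48x^2 + 768x - 4631

Set β = α - 16 = ∛(535), so β^3 = 535. Then (α - 16)^3 - 535 = 0, i.e. α is a root of g(x) = (x - 16)^3 - 535 = x^3 - 48x^2 + 768x - 4631. Since g(x) = h(x - 16) where h(x) = x^3 - 535, and h is irreducible over Q (because 535 is not a perfect cube, so h has no rational root, and a monic cubic with no rational root is irreducible), g is also irreducible (irreducibility is preserved under the substitution x → x - 16). Hence m_α(x) = x^3 - 48x^2 + 768x - 4631.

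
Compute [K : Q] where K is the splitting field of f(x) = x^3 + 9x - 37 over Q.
[K : Q] = 6

By the rational root test, any rational root of the monic integer polynomial f(x) = x^3 + 9x - 37 must be an integer dividing the constant term -37, i.e. one of ±{1, 37}. Evaluating: f(1) = -27, f(-1) = -47, f(37) = 50949, f(-37) = -51023; none is 0, so f has no rational root and is therefore irreducible over Q (a cubic with no linear factor over a field is irreducible). For an irreducible cubic, the Galois group is A_3 or S_3 according as the discriminant disc(f) = -4a^3 - 27b^2 = -4·(9)^3 - 27·(-37)^2 = -39879 is or is not a square in Q. Here disc(f) = -39879 is not a perfect square in Q, so the Galois group of f over Q is not contained in A_3 and must be all of S_3. The splitting field has degree |S_3| = 6 over Q, so [K : Q] = 6.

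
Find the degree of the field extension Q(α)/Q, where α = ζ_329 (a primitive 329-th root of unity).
[Q(α):Q] = 276

The minimal polynomial of ζ_329 over Q is the 329-th cyclotomic polynomial Φ_329(x), which is irreducible over Q and has degree φ(329) = 276. Hence [Q(α):Q] = φ(329) = 276.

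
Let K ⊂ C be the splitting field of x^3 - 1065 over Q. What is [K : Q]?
[K : Q] = 6

The roots of x^3 - 1065 are ∛1065, ω∛1065, ω^2∛1065 where ω = e^(2πi/3) is a primitive cube root of unity, so K = Q(∛1065, ω). Now [Q(∛1065):Q] = 3 (since 1065 is not a perfect cube, x^3 - 1065 is irreducible) and [Q(ω):Q] = 2. Both 2 and 3 divide [K:Q], and [K:Q] ≤ 3·2 = 6, so [K:Q] = 6. (Equivalently: Q(∛1065) ⊂ R but ω ∉ R, so [K : Q(∛1065)] = 2.)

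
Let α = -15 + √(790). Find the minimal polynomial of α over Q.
m_α(x) = x^2 + 30x - 565

From α + 15 = √(790), squaring gives (α + 15)^2 = 790, i.e. α^2 + 30α + 225 = 790, so α^2 + 30α - 565 = 0. The discriminant of x^2 + 30x - 565 is (30)^2 - 4·(-565) = 900 + 2260 = 3160, and 4·(790) is not a perfect square in Q since 790 is squarefree and ≠ 1. Hence x^2 + 30x - 565 is irreducible over Q and is the minimal polynomial of α.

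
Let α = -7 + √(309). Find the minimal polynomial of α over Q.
m_α(x) = x^2 + 14x - 260

From α + 7 = √(309), squaring gives (α + 7)^2 = 309, i.e. α^2 + 14α + 49 = 309, so α^2 + 14α - 260 = 0. The discriminant of x^2 + 14x - 260 is (14)^2 - 4·(-260) = 196 + 1040 = 1236, and 4·(309) is not a perfect square in Q since 309 is squarefree and ≠ 1. Hence x^2 + 14x - 260 is irreducible over Q and is the minimal polynomial of α.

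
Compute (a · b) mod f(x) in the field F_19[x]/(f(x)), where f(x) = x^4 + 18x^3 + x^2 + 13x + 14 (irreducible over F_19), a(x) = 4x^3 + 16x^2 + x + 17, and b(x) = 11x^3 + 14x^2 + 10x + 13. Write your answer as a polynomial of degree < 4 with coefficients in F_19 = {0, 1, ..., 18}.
a · b ≡ 15x^3 + x^2 + 7x + 1 (mod f(x))

Multiply in F_19[x]: a(x)·b(x) = (4x^3 + 16x^2 + x + 17)·(11x^3 + 14x^2 + 10x + 13) = 6x^6 + 4x^5 + 9x^4 + 14x^3 + 12x + 12. This has degree ≥ 4, so divide by f(x) over F_19: 6x^6 + 4x^5 + 9x^4 + 14x^3 + 12x + 12 = (6x^2 + 10x + 13)·(x^4 + 18x^3 + x^2 + 13x + 14) + (15x^3 + x^2 + 7x + 1). Hence a·b ≡ 15x^3 + x^2 + 7x + 1 (mod f). (F_19[x]/(f) is a field with 19^4 = 130321 elements since f is irreducible of degree 4.)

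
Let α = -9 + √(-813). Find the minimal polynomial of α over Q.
m_α(x) = x^2 + 18x + 894

From α + 9 = √(-813), squaring gives (α + 9)^2 = -813, i.e. α^2 + 18α + 81 = -813, so α^2 + 18α + 894 = 0. The discriminant of x^2 + 18x + 894 is (18)^2 - 4·(894) = 324 - 3576 = -3252, and 4·(-813) is not a perfect square in Q since -813 is squarefree and ≠ 1. Hence x^2 + 18x + 894 is irreducible over Q and is the minimal polynomial of α.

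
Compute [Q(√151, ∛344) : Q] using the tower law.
[Q(√151, ∛344) : Q] = 6

Let L = Q(√151, ∛344). Since Q(√151) ⊂ L and [Q(√151):Q] = 2, the tower law gives 2 | [L:Q]. Likewise Q(∛344) ⊂ L with [Q(∛344):Q] = 3 (because 344 is not a perfect cube), so 3 | [L:Q]. As gcd(2,3) = 1, [L:Q] is divisible by 6. Conversely L is generated over Q by √151 and ∛344, so [L:Q] ≤ 2·3 = 6. Therefore [Q(√151, ∛344) : Q] = 6.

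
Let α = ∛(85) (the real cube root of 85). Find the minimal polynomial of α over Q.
m_α(x) = x^3 - 85

α satisfies α^3 = 85, so x^3 - 85 annihilates α. By the rational root test, a rational root p/q (in lowest terms) of x^3 - 85 would satisfy p^3 = 85 q^3, forcing q = 1 and p^3 = 85; but 85 is not a perfect cube, contradiction. A monic cubic over Q with no rational root is irreducible (any nontrivial factorization would include a linear factor). Hence x^3 - 85 is the minimal polynomial of α, and in particular [Q(α):Q] = 3.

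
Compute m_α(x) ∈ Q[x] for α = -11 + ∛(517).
m_α(x) = x^3 + 33x^2 + 363x + 814

Set β = α + 11 = ∛(517), so β^3 = 517. Then (α + 11)^3 - 517 = 0, i.e. α is a root of g(x) = (x + 11)^3 - 517 = x^3 + 33x^2 + 363x + 814. Since g(x) = h(x + 11) where h(x) = x^3 - 517, and h is irreducible over Q (because 517 is not a perfect cube, so h has no rational root, and a monic cubic with no rational root is irreducible), g is also irreducible (irreducibility is preserved under the substitution x → x + 11). Hence m_α(x) = x^3 + 33x^2 + 363x + 814.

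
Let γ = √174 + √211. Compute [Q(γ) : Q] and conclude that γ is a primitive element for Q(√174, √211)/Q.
[Q(γ) : Q] = 4 (equivalently, Q(γ) = Q(√174, √211))

Obviously Q(γ) ⊆ Q(√174, √211), and [Q(√174, √211):Q] = 4 (since 174, 211 are distinct squarefree integers > 1 with 36714 not a perfect square). To show equality we compute the minimal polynomial of γ. From γ = √174 + √211: γ^2 = 174 + 2√(36714) + 211 = 385 + 2√(36714), so γ^2 - 385 = 2√(36714); squaring, (γ^2 - 385)^2 = 4·36714, i.e. γ^4 - 770γ^2 + 148225 - 146856 = 0, i.e. γ^4 - 770γ^2 + 1369 = 0. So γ is a root of x^4 - 770x^2 + 1369. This polynomial is irreducible over Q: it has no rational root (each ±√174 ± √211 is irrational), and any factorization into two quadratics over Q would force √(36714) ∈ Q (pairing opposite roots) or √174, √211 ∈ Q (other pairings), all impossible. Hence [Q(γ):Q] = 4 = [Q(√174, √211):Q], so Q(γ) = Q(√174, √211).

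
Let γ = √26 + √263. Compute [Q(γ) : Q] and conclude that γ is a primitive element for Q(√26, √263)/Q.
[Q(γ) : Q] = 4 (equivalently, Q(γ) = Q(√26, √263))

Obviously Q(γ) ⊆ Q(√26, √263), and [Q(√26, √263):Q] = 4 (since 26, 263 are distinct squarefree integers > 1 with 6838 not a perfect square). To show equality we compute the minimal polynomial of γ. From γ = √26 + √263: γ^2 = 26 + 2√(6838) + 263 = 289 + 2√(6838), so γ^2 - 289 = 2√(6838); squaring, (γ^2 - 289)^2 = 4·6838, i.e. γ^4 - 578γ^2 + 83521 - 27352 = 0, i.e. γ^4 - 578γ^2 + 56169 = 0. So γ is a root of x^4 - 578x^2 + 56169. This polynomial is irreducible over Q: it has no rational root (each ±√26 ± √263 is irrational), and any factorization into two quadratics over Q would force √(6838) ∈ Q (pairing opposite roots) or √26, √263 ∈ Q (other pairings), all impossible. Hence [Q(γ):Q] = 4 = [Q(√26, √263):Q], so Q(γ) = Q(√26, √263).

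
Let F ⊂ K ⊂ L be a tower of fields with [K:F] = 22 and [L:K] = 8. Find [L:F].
[L:F] = 176

The tower law says that for any tower of field extensions F ⊂ K ⊂ L with finite degrees, [L:F] = [L:K] · [K:F]. Here this gives [L:F] = 8 · 22 = 176.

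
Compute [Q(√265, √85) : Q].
[Q(√265, √85) : Q] = 4

[Q(√265):Q] = 2 (min poly x^2 - 265, irreducible since 265 is squarefree > 1). For the top step, suppose √85 ∈ Q(√265), say √85 = c + d√265 with c, d ∈ Q. Squaring: 85 = c^2 + 265d^2 + 2cd√265. Since √265 ∉ Q this forces 2cd = 0. If d = 0 then √85 = c ∈ Q, contradicting 85 squarefree > 1. If c = 0 then 85 = 265d^2, so 265·85 = (265d)^2 is a perfect square in Q — but 265·85 = 22525 is not a perfect square (since 265 and 85 are distinct squarefree integers). Contradiction. Hence √85 ∉ Q(√265), so x^2 - 85 stays irreducible over Q(√265) and [Q(√265, √85) : Q(√265)] = 2. By the tower law, [Q(√265, √85) : Q] = 2 · 2 = 4.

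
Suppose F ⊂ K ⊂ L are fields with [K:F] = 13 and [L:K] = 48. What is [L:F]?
[L:F] = 624

The tower law says that for any tower of field extensions F ⊂ K ⊂ L with finite degrees, [L:F] = [L:K] · [K:F]. Here this gives [L:F] = 48 · 13 = 624.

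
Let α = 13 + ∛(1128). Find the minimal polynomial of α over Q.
m_α(x) = x^3 - 39x^2 + 507x - 3325

Set β = α - 13 = ∛(1128), so β^3 = 1128. Then (α - 13)^3 - 1128 = 0, i.e. α is a root of g(x) = (x - 13)^3 - 1128 = x^3 - 39x^2 + 507x - 3325. Since g(x) = h(x - 13) where h(x) = x^3 - 1128, and h is irreducible over Q (because 1128 is not a perfect cube, so h has no rational root, and a monic cubic with no rational root is irreducible), g is also irreducible (irreducibility is preserved under the substitution x → x - 13). Hence m_α(x) = x^3 - 39x^2 + 507x - 3325.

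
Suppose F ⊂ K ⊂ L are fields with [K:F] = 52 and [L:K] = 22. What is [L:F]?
[L:F] = 1144

The tower law says that for any tower of field extensions F ⊂ K ⊂ L with finite degrees, [L:F] = [L:K] · [K:F]. Here this gives [L:F] = 22 · 52 = 1144.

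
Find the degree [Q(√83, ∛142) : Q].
[Q(√83, ∛142) : Q] = 6

Let L = Q(√83, ∛142). Since Q(√83) ⊂ L and [Q(√83):Q] = 2, the tower law gives 2 | [L:Q]. Likewise Q(∛142) ⊂ L with [Q(∛142):Q] = 3 (because 142 is not a perfect cube), so 3 | [L:Q]. As gcd(2,3) = 1, [L:Q] is divisible by 6. Conversely L is generated over Q by √83 and ∛142, so [L:Q] ≤ 2·3 = 6. Therefore [Q(√83, ∛142) : Q] = 6.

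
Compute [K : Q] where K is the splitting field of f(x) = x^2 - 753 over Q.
[K : Q] = 2

f(x) = x^2 - 753 factors as (x - √753)(x + √753). The splitting field is K = Q(√753). Since 753 is squarefree and > 1, it is not a perfect square, so x^2 - 753 is irreducible over Q and [Q(√753) : Q] = 2. Hence [K : Q] = 2.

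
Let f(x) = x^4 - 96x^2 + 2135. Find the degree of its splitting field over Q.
[K : Q] = 4

Solving the quadratic in x^2: x^2 = (96 ± √(96^2 - 4·2135))/2 = (96 ± √676)/2 = (96 ± 26)/2, giving x^2 = 35 or x^2 = 61. So f(x) = (x^2 - 35)(x^2 - 61) and the roots of f are ±√35, ±√61. Hence the splitting field is K = Q(√35, √61). Since 35 and 61 are distinct squarefree integers > 1, their product 2135 is not a perfect square, so √61 ∉ Q(√35). By the tower law [K:Q] = [Q(√35,√61):Q(√35)] · [Q(√35):Q] = 2 · 2 = 4.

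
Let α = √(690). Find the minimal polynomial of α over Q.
m_α(x) = x^2 - 690

α satisfies α^2 - 690 = 0, so x^2 - 690 annihilates α. Since d = 690 is squarefree and ≠ 1, it is not a perfect square in Q, so x^2 - 690 has no rational root and is therefore irreducible over Q (a degree-2 polynomial over a field is irreducible iff it has no root). Hence m_α(x) = x^2 - 690.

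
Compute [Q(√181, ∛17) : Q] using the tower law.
[Q(√181, ∛17) : Q] = 6

Let L = Q(√181, ∛17). Since Q(√181) ⊂ L and [Q(√181):Q] = 2, the tower law gives 2 | [L:Q]. Likewise Q(∛17) ⊂ L with [Q(∛17):Q] = 3 (because 17 is not a perfect cube), so 3 | [L:Q]. As gcd(2,3) = 1, [L:Q] is divisible by 6. Conversely L is generated over Q by √181 and ∛17, so [L:Q] ≤ 2·3 = 6. Therefore [Q(√181, ∛17) : Q] = 6.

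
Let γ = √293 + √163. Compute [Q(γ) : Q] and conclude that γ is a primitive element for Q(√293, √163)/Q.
[Q(γ) : Q] = 4 (equivalently, Q(γ) = Q(√293, √163))

Obviously Q(γ) ⊆ Q(√293, √163), and [Q(√293, √163):Q] = 4 (since 293, 163 are distinct squarefree integers > 1 with 47759 not a perfect square). To show equality we compute the minimal polynomial of γ. From γ = √293 + √163: γ^2 = 293 + 2√(47759) + 163 = 456 + 2√(47759), so γ^2 - 456 = 2√(47759); squaring, (γ^2 - 456)^2 = 4·47759, i.e. γ^4 - 912γ^2 + 207936 - 191036 = 0, i.e. γ^4 - 912γ^2 + 16900 = 0. So γ is a root of x^4 - 912x^2 + 16900. This polynomial is irreducible over Q: it has no rational root (each ±√293 ± √163 is irrational), and any factorization into two quadratics over Q would force √(47759) ∈ Q (pairing opposite roots) or √293, √163 ∈ Q (other pairings), all impossible. Hence [Q(γ):Q] = 4 = [Q(√293, √163):Q], so Q(γ) = Q(√293, √163).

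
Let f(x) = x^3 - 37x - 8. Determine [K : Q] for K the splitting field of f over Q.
[K : Q] = 6

By the rational root test, any rational root of the monic integer polynomial f(x) = x^3 - 37x - 8 must be an integer dividing the constant term -8, i.e. one of ±{1, 2, 4, 8}. Evaluating: f(1) = -44, f(-1) = 28, f(2) = -74, f(-2) = 58, f(4) = -92, f(-4) = 76, f(8) = 208, f(-8) = -224; none is 0, so f has no rational root and is therefore irreducible over Q (a cubic with no linear factor over a field is irreducible). For an irreducible cubic, the Galois group is A_3 or S_3 according as the discriminant disc(f) = -4a^3 - 27b^2 = -4·(-37)^3 - 27·(-8)^2 = 200884 is or is not a square in Q. Here disc(f) = 200884 is not a perfect square in Q, so the Galois group of f over Q is not contained in A_3 and must be all of S_3. The splitting field has degree |S_3| = 6 over Q, so [K : Q] = 6.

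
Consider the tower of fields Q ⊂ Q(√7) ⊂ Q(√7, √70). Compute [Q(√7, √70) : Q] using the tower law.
[Q(√7, √70) : Q] = 4

[Q(√7):Q] = 2 (min poly x^2 - 7, irreducible since 7 is squarefree > 1). For the top step, suppose √70 ∈ Q(√7), say √70 = c + d√7 with c, d ∈ Q. Squaring: 70 = c^2 + 7d^2 + 2cd√7. Since √7 ∉ Q this forces 2cd = 0. If d = 0 then √70 = c ∈ Q, contradicting 70 squarefree > 1. If c = 0 then 70 = 7d^2, so 7·70 = (7d)^2 is a perfect square in Q — but 7·70 = 490 is not a perfect square (since 7 and 70 are distinct squarefree integers). Contradiction. Hence √70 ∉ Q(√7), so x^2 - 70 stays irreducible over Q(√7) and [Q(√7, √70) : Q(√7)] = 2. By the tower law, [Q(√7, √70) : Q] = 2 · 2 = 4.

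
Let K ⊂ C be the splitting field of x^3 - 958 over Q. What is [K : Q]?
[K : Q] = 6

The roots of x^3 - 958 are ∛958, ω∛958, ω^2∛958 where ω = e^(2πi/3) is a primitive cube root of unity, so K = Q(∛958, ω). Now [Q(∛958):Q] = 3 (since 958 is not a perfect cube, x^3 - 958 is irreducible) and [Q(ω):Q] = 2. Both 2 and 3 divide [K:Q], and [K:Q] ≤ 3·2 = 6, so [K:Q] = 6. (Equivalently: Q(∛958) ⊂ R but ω ∉ R, so [K : Q(∛958)] = 2.)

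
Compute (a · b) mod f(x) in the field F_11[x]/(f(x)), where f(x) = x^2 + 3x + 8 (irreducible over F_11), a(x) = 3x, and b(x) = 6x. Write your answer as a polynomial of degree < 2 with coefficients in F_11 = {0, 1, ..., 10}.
a · b ≡ x + 10 (mod f(x))

Multiply in F_11[x]: a(x)·b(x) = (3x)·(6x) = 7x^2. This has degree ≥ 2, so divide by f(x) over F_11: 7x^2 = (7)·(x^2 + 3x + 8) + (x + 10). Hence a·b ≡ x + 10 (mod f). (F_11[x]/(f) is a field with 11^2 = 121 elements since f is irreducible of degree 2.)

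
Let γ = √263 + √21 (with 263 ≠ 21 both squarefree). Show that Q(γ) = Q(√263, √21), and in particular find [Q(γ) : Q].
[Q(γ) : Q] = 4 (equivalently, Q(γ) = Q(√263, √21))

Obviously Q(γ) ⊆ Q(√263, √21), and [Q(√263, √21):Q] = 4 (since 263, 21 are distinct squarefree integers > 1 with 5523 not a perfect square). To show equality we compute the minimal polynomial of γ. From γ = √263 + √21: γ^2 = 263 + 2√(5523) + 21 = 284 + 2√(5523), so γ^2 - 284 = 2√(5523); squaring, (γ^2 - 284)^2 = 4·5523, i.e. γ^4 - 568γ^2 + 80656 - 22092 = 0, i.e. γ^4 - 568γ^2 + 58564 = 0. So γ is a root of x^4 - 568x^2 + 58564. This polynomial is irreducible over Q: it has no rational root (each ±√263 ± √21 is irrational), and any factorization into two quadratics over Q would force √(5523) ∈ Q (pairing opposite roots) or √263, √21 ∈ Q (other pairings), all impossible. Hence [Q(γ):Q] = 4 = [Q(√263, √21):Q], so Q(γ) = Q(√263, √21).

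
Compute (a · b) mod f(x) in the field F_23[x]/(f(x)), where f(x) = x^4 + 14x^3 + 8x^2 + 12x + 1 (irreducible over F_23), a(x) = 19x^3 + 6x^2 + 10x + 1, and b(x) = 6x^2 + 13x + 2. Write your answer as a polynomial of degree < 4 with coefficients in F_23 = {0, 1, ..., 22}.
a · b ≡ 5x^3 + 15x^2 + 12x + 4 (mod f(x))

Multiply in F_23[x]: a(x)·b(x) = (19x^3 + 6x^2 + 10x + 1)·(6x^2 + 13x + 2) = 22x^5 + 7x^4 + 15x^3 + 10x^2 + 10x + 2. This has degree ≥ 4, so divide by f(x) over F_23: 22x^5 + 7x^4 + 15x^3 + 10x^2 + 10x + 2 = (22x + 21)·(x^4 + 14x^3 + 8x^2 + 12x + 1) + (5x^3 + 15x^2 + 12x + 4). Hence a·b ≡ 5x^3 + 15x^2 + 12x + 4 (mod f). (F_23[x]/(f) is a field with 23^4 = 279841 elements since f is irreducible of degree 4.)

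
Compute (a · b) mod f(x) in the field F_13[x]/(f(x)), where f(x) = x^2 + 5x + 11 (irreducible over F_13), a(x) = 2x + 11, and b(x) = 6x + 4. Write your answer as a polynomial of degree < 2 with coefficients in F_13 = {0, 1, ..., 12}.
a · b ≡ x + 3 (mod f(x))

Multiply in F_13[x]: a(x)·b(x) = (2x + 11)·(6x + 4) = 12x^2 + 9x + 5. This has degree ≥ 2, so divide by f(x) over F_13: 12x^2 + 9x + 5 = (12)·(x^2 + 5x + 11) + (x + 3). Hence a·b ≡ x + 3 (mod f). (F_13[x]/(f) is a field with 13^2 = 169 elements since f is irreducible of degree 2.)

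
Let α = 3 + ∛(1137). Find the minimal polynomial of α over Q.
m_α(x) = x^3 - 9x^2 + 27x - 1164

Set β = α - 3 = ∛(1137), so β^3 = 1137. Then (α - 3)^3 - 1137 = 0, i.e. α is a root of g(x) = (x - 3)^3 - 1137 = x^3 - 9x^2 + 27x - 1164. Since g(x) = h(x - 3) where h(x) = x^3 - 1137, and h is irreducible over Q (because 1137 is not a perfect cube, so h has no rational root, and a monic cubic with no rational root is irreducible), g is also irreducible (irreducibility is preserved under the substitution x → x - 3). Hence m_α(x) = x^3 - 9x^2 + 27x - 1164.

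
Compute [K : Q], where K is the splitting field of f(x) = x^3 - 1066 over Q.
[K : Q] = 6

The roots of x^3 - 1066 are ∛1066, ω∛1066, ω^2∛1066 where ω = e^(2πi/3) is a primitive cube root of unity, so K = Q(∛1066, ω). Now [Q(∛1066):Q] = 3 (since 1066 is not a perfect cube, x^3 - 1066 is irreducible) and [Q(ω):Q] = 2. Both 2 and 3 divide [K:Q], and [K:Q] ≤ 3·2 = 6, so [K:Q] = 6. (Equivalently: Q(∛1066) ⊂ R but ω ∉ R, so [K : Q(∛1066)] = 2.)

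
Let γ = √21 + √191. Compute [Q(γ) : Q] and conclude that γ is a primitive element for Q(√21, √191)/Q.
[Q(γ) : Q] = 4 (equivalently, Q(γ) = Q(√21, √191))

Obviously Q(γ) ⊆ Q(√21, √191), and [Q(√21, √191):Q] = 4 (since 21, 191 are distinct squarefree integers > 1 with 4011 not a perfect square). To show equality we compute the minimal polynomial of γ. From γ = √21 + √191: γ^2 = 21 + 2√(4011) + 191 = 212 + 2√(4011), so γ^2 - 212 = 2√(4011); squaring, (γ^2 - 212)^2 = 4·4011, i.e. γ^4 - 424γ^2 + 44944 - 16044 = 0, i.e. γ^4 - 424γ^2 + 28900 = 0. So γ is a root of x^4 - 424x^2 + 28900. This polynomial is irreducible over Q: it has no rational root (each ±√21 ± √191 is irrational), and any factorization into two quadratics over Q would force √(4011) ∈ Q (pairing opposite roots) or √21, √191 ∈ Q (other pairings), all impossible. Hence [Q(γ):Q] = 4 = [Q(√21, √191):Q], so Q(γ) = Q(√21, √191).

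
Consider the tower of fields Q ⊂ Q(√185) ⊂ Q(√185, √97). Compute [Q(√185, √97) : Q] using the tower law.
[Q(√185, √97) : Q] = 4

[Q(√185):Q] = 2 (min poly x^2 - 185, irreducible since 185 is squarefree > 1). For the top step, suppose √97 ∈ Q(√185), say √97 = c + d√185 with c, d ∈ Q. Squaring: 97 = c^2 + 185d^2 + 2cd√185. Since √185 ∉ Q this forces 2cd = 0. If d = 0 then √97 = c ∈ Q, contradicting 97 squarefree > 1. If c = 0 then 97 = 185d^2, so 185·97 = (185d)^2 is a perfect square in Q — but 185·97 = 17945 is not a perfect square (since 185 and 97 are distinct squarefree integers). Contradiction. Hence √97 ∉ Q(√185), so x^2 - 97 stays irreducible over Q(√185) and [Q(√185, √97) : Q(√185)] = 2. By the tower law, [Q(√185, √97) : Q] = 2 · 2 = 4.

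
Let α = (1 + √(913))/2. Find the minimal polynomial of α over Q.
m_α(x) = x^2 - x - 228

From 2α - 1 = √(913), squaring gives (2α - 1)^2 = 913, i.e. 4α^2 - 4α + 1 = 913, so α^2 - α + (1 - 913)/4 = 0. Since 913 ≡ 1 (mod 4), (1 - 913)/4 = -228 ∈ Z. The polynomial x^2 - x - 228 has discriminant 1 - 4·(-228) = 913, which is not a perfect square in Q (d = 913 is squarefree and ≠ 1), so x^2 - x - 228 is irreducible over Q. It is the minimal polynomial of α.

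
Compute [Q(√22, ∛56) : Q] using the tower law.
[Q(√22, ∛56) : Q] = 6

Let L = Q(√22, ∛56). Since Q(√22) ⊂ L and [Q(√22):Q] = 2, the tower law gives 2 | [L:Q]. Likewise Q(∛56) ⊂ L with [Q(∛56):Q] = 3 (because 56 is not a perfect cube), so 3 | [L:Q]. As gcd(2,3) = 1, [L:Q] is divisible by 6. Conversely L is generated over Q by √22 and ∛56, so [L:Q] ≤ 2·3 = 6. Therefore [Q(√22, ∛56) : Q] = 6.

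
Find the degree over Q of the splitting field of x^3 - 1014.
[K : Q] = 6

The roots of x^3 - 1014 are ∛1014, ω∛1014, ω^2∛1014 where ω = e^(2πi/3) is a primitive cube root of unity, so K = Q(∛1014, ω). Now [Q(∛1014):Q] = 3 (since 1014 is not a perfect cube, x^3 - 1014 is irreducible) and [Q(ω):Q] = 2. Both 2 and 3 divide [K:Q], and [K:Q] ≤ 3·2 = 6, so [K:Q] = 6. (Equivalently: Q(∛1014) ⊂ R but ω ∉ R, so [K : Q(∛1014)] = 2.)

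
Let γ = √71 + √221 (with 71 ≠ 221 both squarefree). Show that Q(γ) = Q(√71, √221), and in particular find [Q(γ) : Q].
[Q(γ) : Q] = 4 (equivalently, Q(γ) = Q(√71, √221))

Obviously Q(γ) ⊆ Q(√71, √221), and [Q(√71, √221):Q] = 4 (since 71, 221 are distinct squarefree integers > 1 with 15691 not a perfect square). To show equality we compute the minimal polynomial of γ. From γ = √71 + √221: γ^2 = 71 + 2√(15691) + 221 = 292 + 2√(15691), so γ^2 - 292 = 2√(15691); squaring, (γ^2 - 292)^2 = 4·15691, i.e. γ^4 - 584γ^2 + 85264 - 62764 = 0, i.e. γ^4 - 584γ^2 + 22500 = 0. So γ is a root of x^4 - 584x^2 + 22500. This polynomial is irreducible over Q: it has no rational root (each ±√71 ± √221 is irrational), and any factorization into two quadratics over Q would force √(15691) ∈ Q (pairing opposite roots) or √71, √221 ∈ Q (other pairings), all impossible. Hence [Q(γ):Q] = 4 = [Q(√71, √221):Q], so Q(γ) = Q(√71, √221).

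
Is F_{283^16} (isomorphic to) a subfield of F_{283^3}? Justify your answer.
No: F_{283^16} is not a subfield of F_{283^3}

F_{p^m} embeds in F_{p^n} iff m | n. Here 16 ∤ 3 (since 3 = 0·16 + 3 with remainder 3 ≠ 0), so F_{283^16} is not a subfield of F_{283^3}. Equivalently: if it were, the tower law would give 16 = [F_{283^16}:F_283] dividing [F_{283^3}:F_283] = 3, contradiction.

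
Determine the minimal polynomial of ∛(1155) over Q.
m_α(x) = x^3 - 1155

α satisfies α^3 = 1155, so x^3 - 1155 annihilates α. By the rational root test, a rational root p/q (in lowest terms) of x^3 - 1155 would satisfy p^3 = 1155 q^3, forcing q = 1 and p^3 = 1155; but 1155 is not a perfect cube, contradiction. A monic cubic over Q with no rational root is irreducible (any nontrivial factorization would include a linear factor). Hence x^3 - 1155 is the minimal polynomial of α, and in particular [Q(α):Q] = 3.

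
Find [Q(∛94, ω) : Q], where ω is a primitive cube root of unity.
[Q(∛94, ω) : Q] = 6

[Q(∛94):Q] = 3 (min poly x^3 - 94, irreducible since 94 is not a perfect cube). [Q(ω):Q] = 2 (min poly x^2 + x + 1). Since Q(∛94) ⊂ R and ω ∉ R, we have ω ∉ Q(∛94), so x^2 + x + 1 remains irreducible over Q(∛94) and [Q(∛94, ω) : Q(∛94)] = 2. By the tower law, [Q(∛94, ω) : Q] = 3 · 2 = 6. (In fact Q(∛94, ω) is the splitting field of x^3 - 94 over Q.)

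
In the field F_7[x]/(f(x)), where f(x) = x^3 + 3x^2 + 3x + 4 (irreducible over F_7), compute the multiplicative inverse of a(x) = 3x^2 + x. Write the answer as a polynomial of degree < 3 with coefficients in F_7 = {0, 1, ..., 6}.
a(x)^(-1) ≡ 2x^2 + 4 (mod f(x))

Since f is irreducible over F_7, F_7[x]/(f) is a field and a(x) ≠ 0 has an inverse. Apply the extended Euclidean algorithm to f(x) and a(x) in F_7[x]: f(x) = (5x + 4)·a(x) + (6x + 4);  a(x) = (4x + 1)·(6x + 4) + (3). The last nonzero remainder is the constant 3 = gcd(f, a) in F_7. Back-substituting through the division chain expresses 3 = s(x)·a(x) + t(x)·f(x) with s(x) ≡ 6x^2 + 5 (mod f), so (6x^2 + 5)·a(x) ≡ 3 (mod f). Multiplying by 3^(-1) ≡ 5 in F_7 gives a(x)^(-1) ≡ 5·(6x^2 + 5) ≡ 2x^2 + 4 (mod f). Check: (3x^2 + x)·(2x^2 + 4) = 6x^4 + 2x^3 + 5x^2 + 4x ≡ 1 (mod x^3 + 3x^2 + 3x + 4).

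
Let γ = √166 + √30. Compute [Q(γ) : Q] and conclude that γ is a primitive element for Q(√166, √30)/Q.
[Q(γ) : Q] = 4 (equivalently, Q(γ) = Q(√166, √30))

Obviously Q(γ) ⊆ Q(√166, √30), and [Q(√166, √30):Q] = 4 (since 166, 30 are distinct squarefree integers > 1 with 4980 not a perfect square). To show equality we compute the minimal polynomial of γ. From γ = √166 + √30: γ^2 = 166 + 2√(4980) + 30 = 196 + 2√(4980), so γ^2 - 196 = 2√(4980); squaring, (γ^2 - 196)^2 = 4·4980, i.e. γ^4 - 392γ^2 + 38416 - 19920 = 0, i.e. γ^4 - 392γ^2 + 18496 = 0. So γ is a root of x^4 - 392x^2 + 18496. This polynomial is irreducible over Q: it has no rational root (each ±√166 ± √30 is irrational), and any factorization into two quadratics over Q would force √(4980) ∈ Q (pairing opposite roots) or √166, √30 ∈ Q (other pairings), all impossible. Hence [Q(γ):Q] = 4 = [Q(√166, √30):Q], so Q(γ) = Q(√166, √30).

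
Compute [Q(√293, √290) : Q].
[Q(√293, √290) : Q] = 4

[Q(√293):Q] = 2 (min poly x^2 - 293, irreducible since 293 is squarefree > 1). For the top step, suppose √290 ∈ Q(√293), say √290 = c + d√293 with c, d ∈ Q. Squaring: 290 = c^2 + 293d^2 + 2cd√293. Since √293 ∉ Q this forces 2cd = 0. If d = 0 then √290 = c ∈ Q, contradicting 290 squarefree > 1. If c = 0 then 290 = 293d^2, so 293·290 = (293d)^2 is a perfect square in Q — but 293·290 = 84970 is not a perfect square (since 293 and 290 are distinct squarefree integers). Contradiction. Hence √290 ∉ Q(√293), so x^2 - 290 stays irreducible over Q(√293) and [Q(√293, √290) : Q(√293)] = 2. By the tower law, [Q(√293, √290) : Q] = 2 · 2 = 4.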